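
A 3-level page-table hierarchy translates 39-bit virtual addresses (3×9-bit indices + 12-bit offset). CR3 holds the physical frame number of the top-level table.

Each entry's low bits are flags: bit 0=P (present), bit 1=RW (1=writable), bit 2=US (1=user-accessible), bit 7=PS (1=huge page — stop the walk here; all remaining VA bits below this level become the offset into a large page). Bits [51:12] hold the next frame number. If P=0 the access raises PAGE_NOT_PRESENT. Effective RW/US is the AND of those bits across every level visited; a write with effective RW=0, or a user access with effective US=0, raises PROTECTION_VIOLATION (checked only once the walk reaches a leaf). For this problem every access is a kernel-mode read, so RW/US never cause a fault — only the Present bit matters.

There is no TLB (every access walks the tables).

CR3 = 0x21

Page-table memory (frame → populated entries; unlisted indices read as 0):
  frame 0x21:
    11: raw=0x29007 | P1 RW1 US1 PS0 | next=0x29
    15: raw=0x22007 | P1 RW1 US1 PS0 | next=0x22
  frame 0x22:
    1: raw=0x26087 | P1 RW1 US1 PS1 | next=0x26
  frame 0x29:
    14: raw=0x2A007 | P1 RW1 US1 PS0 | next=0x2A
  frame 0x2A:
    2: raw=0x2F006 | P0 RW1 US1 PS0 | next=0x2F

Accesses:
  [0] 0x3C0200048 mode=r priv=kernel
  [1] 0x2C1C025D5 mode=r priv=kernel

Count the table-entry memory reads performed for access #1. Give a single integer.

Trace:
#0 VA=0x3C0200048 (r,kernel):
  lvl0: tbl 0x21, slot 15 ⇒ 0x22007 (P1/RW1/US1/PS0)
  lvl1: tbl 0x22, slot 1 ⇒ 0x26087 (P1/RW1/US1/PS1)
  ⇒ phys 0x26048 (huge @L1)  [2 reads]
#1 VA=0x2C1C025D5 (r,kernel):
  lvl0: tbl 0x21, slot 11 ⇒ 0x29007 (P1/RW1/US1/PS0)
  lvl1: tbl 0x29, slot 14 ⇒ 0x2A007 (P1/RW1/US1/PS0)
  lvl2: tbl 0x2A, slot 2 ⇒ 0x2F006 (P0/RW1/US1/PS0)
  ✗ PAGE_NOT_PRESENT  [3 reads]

Entries read for #1: 3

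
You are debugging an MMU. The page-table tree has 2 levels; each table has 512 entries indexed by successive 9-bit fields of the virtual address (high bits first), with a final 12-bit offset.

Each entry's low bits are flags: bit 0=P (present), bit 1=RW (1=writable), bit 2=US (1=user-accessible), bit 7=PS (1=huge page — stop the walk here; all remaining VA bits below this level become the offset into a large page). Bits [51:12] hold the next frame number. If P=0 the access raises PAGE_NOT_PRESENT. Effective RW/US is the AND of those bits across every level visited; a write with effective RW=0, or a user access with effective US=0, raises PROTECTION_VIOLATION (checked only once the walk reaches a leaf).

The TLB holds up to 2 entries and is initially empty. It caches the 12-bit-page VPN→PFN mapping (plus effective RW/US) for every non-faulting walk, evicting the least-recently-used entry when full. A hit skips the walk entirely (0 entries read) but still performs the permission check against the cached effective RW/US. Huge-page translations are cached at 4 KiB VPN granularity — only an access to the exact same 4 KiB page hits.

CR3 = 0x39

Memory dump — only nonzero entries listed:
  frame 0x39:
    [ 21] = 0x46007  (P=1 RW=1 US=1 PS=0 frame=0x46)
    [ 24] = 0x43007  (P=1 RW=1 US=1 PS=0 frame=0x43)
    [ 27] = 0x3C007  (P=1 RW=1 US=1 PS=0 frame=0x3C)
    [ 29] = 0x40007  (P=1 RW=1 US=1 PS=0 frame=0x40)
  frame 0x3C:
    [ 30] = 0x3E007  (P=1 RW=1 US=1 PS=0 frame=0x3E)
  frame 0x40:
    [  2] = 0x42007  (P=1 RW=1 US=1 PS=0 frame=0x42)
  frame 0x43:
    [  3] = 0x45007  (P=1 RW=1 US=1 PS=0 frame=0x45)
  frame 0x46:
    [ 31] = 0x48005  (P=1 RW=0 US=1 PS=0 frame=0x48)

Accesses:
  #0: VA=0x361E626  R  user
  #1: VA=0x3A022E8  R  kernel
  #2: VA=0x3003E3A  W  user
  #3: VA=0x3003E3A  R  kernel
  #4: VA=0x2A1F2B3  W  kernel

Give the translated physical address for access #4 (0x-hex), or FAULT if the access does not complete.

Walk each access:
#0 VA=0x361E626 (r,user):
  lvl0: tbl 0x39, slot 27 ⇒ 0x3C007 (P1/RW1/US1/PS0)
  lvl1: tbl 0x3C, slot 30 ⇒ 0x3E007 (P1/RW1/US1/PS0)
  → PA=0x3E626  (2 entries read)
#1 VA=0x3A022E8 (r,kernel):
  lvl0: tbl 0x39, slot 29 ⇒ 0x40007 (P1/RW1/US1/PS0)
  lvl1: tbl 0x40, slot 2 ⇒ 0x42007 (P1/RW1/US1/PS0)
  → PA=0x422E8  (2 entries read)
#2 VA=0x3003E3A (w,user):
  lvl0: tbl 0x39, slot 24 ⇒ 0x43007 (P1/RW1/US1/PS0)
  lvl1: tbl 0x43, slot 3 ⇒ 0x45007 (P1/RW1/US1/PS0)
  → PA=0x45E3A  (2 entries read)
#3 VA=0x3003E3A (r,kernel):
  TLB hit vpn=0x3003 → PA=0x45E3A
#4 VA=0x2A1F2B3 (w,kernel):
  lvl0: tbl 0x39, slot 21 ⇒ 0x46007 (P1/RW1/US1/PS0)
  lvl1: tbl 0x46, slot 31 ⇒ 0x48005 (P1/RW0/US1/PS0)
  ✗ PROTECTION_VIOLATION  [2 reads]

Access #4 PA: FAULT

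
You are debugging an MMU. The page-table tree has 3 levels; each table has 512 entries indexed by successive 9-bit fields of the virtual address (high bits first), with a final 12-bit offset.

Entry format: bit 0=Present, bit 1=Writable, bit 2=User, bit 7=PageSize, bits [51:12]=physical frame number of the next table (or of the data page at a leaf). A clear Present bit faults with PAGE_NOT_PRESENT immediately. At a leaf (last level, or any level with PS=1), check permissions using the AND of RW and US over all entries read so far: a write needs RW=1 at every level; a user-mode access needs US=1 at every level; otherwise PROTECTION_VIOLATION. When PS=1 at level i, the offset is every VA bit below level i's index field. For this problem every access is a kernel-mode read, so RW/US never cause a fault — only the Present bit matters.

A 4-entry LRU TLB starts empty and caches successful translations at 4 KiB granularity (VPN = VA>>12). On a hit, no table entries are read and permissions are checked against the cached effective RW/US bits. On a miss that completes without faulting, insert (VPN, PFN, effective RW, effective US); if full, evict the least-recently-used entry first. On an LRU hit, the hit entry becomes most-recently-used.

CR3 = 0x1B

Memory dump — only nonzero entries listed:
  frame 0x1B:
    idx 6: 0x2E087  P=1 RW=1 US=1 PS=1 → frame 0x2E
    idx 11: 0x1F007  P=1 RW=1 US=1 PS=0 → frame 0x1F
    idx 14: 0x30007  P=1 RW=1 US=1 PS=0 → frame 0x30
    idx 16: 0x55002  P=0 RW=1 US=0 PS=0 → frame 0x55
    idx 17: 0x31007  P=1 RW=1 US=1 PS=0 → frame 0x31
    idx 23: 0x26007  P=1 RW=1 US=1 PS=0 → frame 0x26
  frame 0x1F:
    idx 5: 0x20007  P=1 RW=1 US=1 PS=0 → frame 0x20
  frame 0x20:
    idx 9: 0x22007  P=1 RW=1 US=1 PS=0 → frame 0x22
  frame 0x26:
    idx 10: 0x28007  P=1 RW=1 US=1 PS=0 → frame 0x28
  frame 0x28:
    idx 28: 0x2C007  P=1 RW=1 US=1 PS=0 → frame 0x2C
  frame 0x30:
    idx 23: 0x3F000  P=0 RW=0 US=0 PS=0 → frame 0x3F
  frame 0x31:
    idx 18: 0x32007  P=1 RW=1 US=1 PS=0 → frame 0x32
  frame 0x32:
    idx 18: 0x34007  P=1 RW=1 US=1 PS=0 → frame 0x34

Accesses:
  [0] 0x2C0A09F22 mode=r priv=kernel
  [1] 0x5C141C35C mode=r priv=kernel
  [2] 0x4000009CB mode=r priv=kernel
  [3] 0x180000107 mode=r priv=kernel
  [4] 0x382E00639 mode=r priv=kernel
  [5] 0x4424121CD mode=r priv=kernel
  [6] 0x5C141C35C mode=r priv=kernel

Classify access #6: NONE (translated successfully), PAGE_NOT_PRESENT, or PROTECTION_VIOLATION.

Walk each access:
#0 VA=0x2C0A09F22 (r,kernel):
  L0 @0x1B[11] → 0x1F007  P=1,RW=1,US=1,PS=0
  L1 @0x1F[5] → 0x20007  P=1,RW=1,US=1,PS=0
  L2 @0x20[9] → 0x22007  P=1,RW=1,US=1,PS=0
  ⇒ phys 0x22F22  [3 reads]
#1 VA=0x5C141C35C (r,kernel):
  L0 @0x1B[23] → 0x26007  P=1,RW=1,US=1,PS=0
  L1 @0x26[10] → 0x28007  P=1,RW=1,US=1,PS=0
  L2 @0x28[28] → 0x2C007  P=1,RW=1,US=1,PS=0
  ⇒ phys 0x2C35C  [3 reads]
#2 VA=0x4000009CB (r,kernel):
  L0 @0x1B[16] → 0x55002  P=0,RW=1,US=0,PS=0
  → PAGE_NOT_PRESENT  (1 entries read)
#3 VA=0x180000107 (r,kernel):
  L0 @0x1B[6] → 0x2E087  P=1,RW=1,US=1,PS=1
  ⇒ phys 0x2E107 (huge @L0)  [1 reads]
#4 VA=0x382E00639 (r,kernel):
  L0 @0x1B[14] → 0x30007  P=1,RW=1,US=1,PS=0
  L1 @0x30[23] → 0x3F000  P=0,RW=0,US=0,PS=0
  → PAGE_NOT_PRESENT  (2 entries read)
#5 VA=0x4424121CD (r,kernel):
  L0 @0x1B[17] → 0x31007  P=1,RW=1,US=1,PS=0
  L1 @0x31[18] → 0x32007  P=1,RW=1,US=1,PS=0
  L2 @0x32[18] → 0x34007  P=1,RW=1,US=1,PS=0
  ⇒ phys 0x341CD  [3 reads]
#6 VA=0x5C141C35C (r,kernel):
  TLB hit vpn=0x5C141C → PA=0x2C35C

Access #6 fault: NONE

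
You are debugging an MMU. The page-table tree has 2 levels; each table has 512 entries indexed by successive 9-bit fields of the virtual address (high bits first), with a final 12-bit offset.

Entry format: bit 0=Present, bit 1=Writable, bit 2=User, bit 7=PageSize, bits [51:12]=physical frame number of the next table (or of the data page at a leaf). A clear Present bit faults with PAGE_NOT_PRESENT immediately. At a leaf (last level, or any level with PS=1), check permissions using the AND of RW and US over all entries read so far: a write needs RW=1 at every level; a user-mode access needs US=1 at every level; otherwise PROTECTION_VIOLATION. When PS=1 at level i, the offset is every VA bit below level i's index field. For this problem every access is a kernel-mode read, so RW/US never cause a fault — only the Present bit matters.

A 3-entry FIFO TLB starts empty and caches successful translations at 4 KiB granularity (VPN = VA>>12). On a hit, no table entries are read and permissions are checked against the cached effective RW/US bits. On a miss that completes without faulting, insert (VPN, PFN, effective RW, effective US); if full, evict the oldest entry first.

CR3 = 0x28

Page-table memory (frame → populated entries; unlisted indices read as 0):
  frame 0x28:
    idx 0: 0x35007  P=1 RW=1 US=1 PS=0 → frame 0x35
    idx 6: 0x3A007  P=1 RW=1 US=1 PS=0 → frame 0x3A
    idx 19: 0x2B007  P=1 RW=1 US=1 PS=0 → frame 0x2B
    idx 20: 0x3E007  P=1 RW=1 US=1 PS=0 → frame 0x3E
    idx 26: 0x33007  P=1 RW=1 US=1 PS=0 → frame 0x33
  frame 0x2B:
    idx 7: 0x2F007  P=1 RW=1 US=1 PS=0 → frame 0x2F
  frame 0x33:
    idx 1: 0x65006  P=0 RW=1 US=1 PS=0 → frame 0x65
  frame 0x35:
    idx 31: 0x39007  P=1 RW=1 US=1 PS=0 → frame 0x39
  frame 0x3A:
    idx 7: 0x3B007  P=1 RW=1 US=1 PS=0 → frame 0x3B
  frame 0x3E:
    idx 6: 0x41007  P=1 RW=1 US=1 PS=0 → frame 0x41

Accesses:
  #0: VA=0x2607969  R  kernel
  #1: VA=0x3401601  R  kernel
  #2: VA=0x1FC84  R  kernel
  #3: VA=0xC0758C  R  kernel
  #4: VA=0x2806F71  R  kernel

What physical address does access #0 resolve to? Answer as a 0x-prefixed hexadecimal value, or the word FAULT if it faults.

Trace:
#0 VA=0x2607969 (r,kernel):
  [0] read 0x28 idx=19: raw=0x2B007 flags P=1 W=1 U=1 S=0
  [1] read 0x2B idx=7: raw=0x2F007 flags P=1 W=1 U=1 S=0
  ✓ 0x2F969  — 2 lookups
#1 VA=0x3401601 (r,kernel):
  [0] read 0x28 idx=26: raw=0x33007 flags P=1 W=1 U=1 S=0
  [1] read 0x33 idx=1: raw=0x65006 flags P=0 W=1 U=1 S=0
  ⇒ fault: PAGE_NOT_PRESENT  — 2 lookups
#2 VA=0x1FC84 (r,kernel):
  [0] read 0x28 idx=0: raw=0x35007 flags P=1 W=1 U=1 S=0
  [1] read 0x35 idx=31: raw=0x39007 flags P=1 W=1 U=1 S=0
  ✓ 0x39C84  — 2 lookups
#3 VA=0xC0758C (r,kernel):
  [0] read 0x28 idx=6: raw=0x3A007 flags P=1 W=1 U=1 S=0
  [1] read 0x3A idx=7: raw=0x3B007 flags P=1 W=1 U=1 S=0
  ✓ 0x3B58C  — 2 lookups
#4 VA=0x2806F71 (r,kernel):
  [0] read 0x28 idx=20: raw=0x3E007 flags P=1 W=1 U=1 S=0
  [1] read 0x3E idx=6: raw=0x41007 flags P=1 W=1 U=1 S=0
  ✓ 0x41F71  — 2 lookups

Access #0 PA: 0x2F969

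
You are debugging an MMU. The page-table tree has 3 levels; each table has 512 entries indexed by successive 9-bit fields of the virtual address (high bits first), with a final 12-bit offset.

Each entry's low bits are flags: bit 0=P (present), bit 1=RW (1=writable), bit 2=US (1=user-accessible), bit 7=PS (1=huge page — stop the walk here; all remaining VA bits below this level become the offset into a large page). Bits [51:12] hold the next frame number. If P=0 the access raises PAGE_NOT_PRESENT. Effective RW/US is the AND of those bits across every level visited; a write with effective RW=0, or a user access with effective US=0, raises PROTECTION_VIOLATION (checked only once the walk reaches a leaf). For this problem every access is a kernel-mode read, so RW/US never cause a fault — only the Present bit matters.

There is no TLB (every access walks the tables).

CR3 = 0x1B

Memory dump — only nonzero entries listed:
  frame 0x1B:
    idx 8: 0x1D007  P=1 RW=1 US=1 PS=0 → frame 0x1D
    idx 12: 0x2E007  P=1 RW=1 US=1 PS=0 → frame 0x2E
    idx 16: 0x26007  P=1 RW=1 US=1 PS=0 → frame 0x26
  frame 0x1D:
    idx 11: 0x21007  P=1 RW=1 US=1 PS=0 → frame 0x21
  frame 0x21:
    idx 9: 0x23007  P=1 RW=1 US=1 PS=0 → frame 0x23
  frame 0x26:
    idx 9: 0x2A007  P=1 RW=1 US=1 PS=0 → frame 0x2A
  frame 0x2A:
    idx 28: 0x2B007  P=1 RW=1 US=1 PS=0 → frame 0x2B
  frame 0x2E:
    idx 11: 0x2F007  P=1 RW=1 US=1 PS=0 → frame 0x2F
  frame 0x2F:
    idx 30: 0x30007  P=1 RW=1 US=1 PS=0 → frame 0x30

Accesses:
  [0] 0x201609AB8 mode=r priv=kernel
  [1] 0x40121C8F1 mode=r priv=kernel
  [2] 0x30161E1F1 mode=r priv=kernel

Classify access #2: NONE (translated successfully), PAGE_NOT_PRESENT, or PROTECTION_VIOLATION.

Trace:
#0 VA=0x201609AB8 (r,kernel):
  L0: frame=0x1B idx=8 entry=0x1D007 [P=1 RW=1 US=1 PS=0]
  L1: frame=0x1D idx=11 entry=0x21007 [P=1 RW=1 US=1 PS=0]
  L2: frame=0x21 idx=9 entry=0x23007 [P=1 RW=1 US=1 PS=0]
  ✓ 0x23AB8  — 3 lookups
#1 VA=0x40121C8F1 (r,kernel):
  L0: frame=0x1B idx=16 entry=0x26007 [P=1 RW=1 US=1 PS=0]
  L1: frame=0x26 idx=9 entry=0x2A007 [P=1 RW=1 US=1 PS=0]
  L2: frame=0x2A idx=28 entry=0x2B007 [P=1 RW=1 US=1 PS=0]
  ✓ 0x2B8F1  — 3 lookups
#2 VA=0x30161E1F1 (r,kernel):
  L0: frame=0x1B idx=12 entry=0x2E007 [P=1 RW=1 US=1 PS=0]
  L1: frame=0x2E idx=11 entry=0x2F007 [P=1 RW=1 US=1 PS=0]
  L2: frame=0x2F idx=30 entry=0x30007 [P=1 RW=1 US=1 PS=0]
  ✓ 0x301F1  — 3 lookups

Access #2 fault: NONE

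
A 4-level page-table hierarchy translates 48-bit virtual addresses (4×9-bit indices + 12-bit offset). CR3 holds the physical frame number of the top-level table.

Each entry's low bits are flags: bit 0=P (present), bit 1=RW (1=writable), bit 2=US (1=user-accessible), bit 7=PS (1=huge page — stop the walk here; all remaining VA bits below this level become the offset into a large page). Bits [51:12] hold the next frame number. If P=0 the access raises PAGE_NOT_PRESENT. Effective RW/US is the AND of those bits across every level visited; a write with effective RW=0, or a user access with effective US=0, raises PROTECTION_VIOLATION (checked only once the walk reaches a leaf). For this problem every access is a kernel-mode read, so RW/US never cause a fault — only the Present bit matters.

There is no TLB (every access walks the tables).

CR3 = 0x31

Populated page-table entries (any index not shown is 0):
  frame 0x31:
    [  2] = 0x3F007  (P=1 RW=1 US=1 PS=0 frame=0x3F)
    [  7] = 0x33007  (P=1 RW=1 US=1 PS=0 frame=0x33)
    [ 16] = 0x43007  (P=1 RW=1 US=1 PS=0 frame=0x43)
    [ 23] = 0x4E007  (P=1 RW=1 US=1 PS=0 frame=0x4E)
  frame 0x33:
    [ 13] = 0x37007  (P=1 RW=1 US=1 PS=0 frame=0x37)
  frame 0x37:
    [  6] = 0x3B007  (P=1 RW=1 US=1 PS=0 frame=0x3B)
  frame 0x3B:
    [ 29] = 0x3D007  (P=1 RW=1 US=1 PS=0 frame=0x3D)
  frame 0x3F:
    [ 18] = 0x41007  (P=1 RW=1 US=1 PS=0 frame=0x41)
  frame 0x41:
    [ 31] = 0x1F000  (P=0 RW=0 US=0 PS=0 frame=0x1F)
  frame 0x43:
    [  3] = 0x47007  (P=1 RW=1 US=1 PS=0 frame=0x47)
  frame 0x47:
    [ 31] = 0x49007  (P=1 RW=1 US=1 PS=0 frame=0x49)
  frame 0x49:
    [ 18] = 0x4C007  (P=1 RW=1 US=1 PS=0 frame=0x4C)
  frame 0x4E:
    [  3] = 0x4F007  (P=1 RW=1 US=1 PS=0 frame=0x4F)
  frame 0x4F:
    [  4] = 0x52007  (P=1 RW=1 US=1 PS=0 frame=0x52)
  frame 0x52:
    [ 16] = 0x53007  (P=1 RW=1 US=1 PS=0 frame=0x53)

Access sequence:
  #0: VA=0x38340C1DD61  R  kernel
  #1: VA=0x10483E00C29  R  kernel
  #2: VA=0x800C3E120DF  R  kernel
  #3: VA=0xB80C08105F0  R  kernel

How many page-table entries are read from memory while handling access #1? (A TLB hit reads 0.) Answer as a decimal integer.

Per-access translation:
#0 VA=0x38340C1DD61 (r,kernel):
  L0 @0x31[7] → 0x33007  P=1,RW=1,US=1,PS=0
  L1 @0x33[13] → 0x37007  P=1,RW=1,US=1,PS=0
  L2 @0x37[6] → 0x3B007  P=1,RW=1,US=1,PS=0
  L3 @0x3B[29] → 0x3D007  P=1,RW=1,US=1,PS=0
  ⇒ phys 0x3DD61  [4 reads]
#1 VA=0x10483E00C29 (r,kernel):
  L0 @0x31[2] → 0x3F007  P=1,RW=1,US=1,PS=0
  L1 @0x3F[18] → 0x41007  P=1,RW=1,US=1,PS=0
  L2 @0x41[31] → 0x1F000  P=0,RW=0,US=0,PS=0
  ⇒ fault: PAGE_NOT_PRESENT  — 3 lookups
#2 VA=0x800C3E120DF (r,kernel):
  L0 @0x31[16] → 0x43007  P=1,RW=1,US=1,PS=0
  L1 @0x43[3] → 0x47007  P=1,RW=1,US=1,PS=0
  L2 @0x47[31] → 0x49007  P=1,RW=1,US=1,PS=0
  L3 @0x49[18] → 0x4C007  P=1,RW=1,US=1,PS=0
  ⇒ phys 0x4C0DF  [4 reads]
#3 VA=0xB80C08105F0 (r,kernel):
  L0 @0x31[23] → 0x4E007  P=1,RW=1,US=1,PS=0
  L1 @0x4E[3] → 0x4F007  P=1,RW=1,US=1,PS=0
  L2 @0x4F[4] → 0x52007  P=1,RW=1,US=1,PS=0
  L3 @0x52[16] → 0x53007  P=1,RW=1,US=1,PS=0
  ⇒ phys 0x535F0  [4 reads]

Entries read for #1: 3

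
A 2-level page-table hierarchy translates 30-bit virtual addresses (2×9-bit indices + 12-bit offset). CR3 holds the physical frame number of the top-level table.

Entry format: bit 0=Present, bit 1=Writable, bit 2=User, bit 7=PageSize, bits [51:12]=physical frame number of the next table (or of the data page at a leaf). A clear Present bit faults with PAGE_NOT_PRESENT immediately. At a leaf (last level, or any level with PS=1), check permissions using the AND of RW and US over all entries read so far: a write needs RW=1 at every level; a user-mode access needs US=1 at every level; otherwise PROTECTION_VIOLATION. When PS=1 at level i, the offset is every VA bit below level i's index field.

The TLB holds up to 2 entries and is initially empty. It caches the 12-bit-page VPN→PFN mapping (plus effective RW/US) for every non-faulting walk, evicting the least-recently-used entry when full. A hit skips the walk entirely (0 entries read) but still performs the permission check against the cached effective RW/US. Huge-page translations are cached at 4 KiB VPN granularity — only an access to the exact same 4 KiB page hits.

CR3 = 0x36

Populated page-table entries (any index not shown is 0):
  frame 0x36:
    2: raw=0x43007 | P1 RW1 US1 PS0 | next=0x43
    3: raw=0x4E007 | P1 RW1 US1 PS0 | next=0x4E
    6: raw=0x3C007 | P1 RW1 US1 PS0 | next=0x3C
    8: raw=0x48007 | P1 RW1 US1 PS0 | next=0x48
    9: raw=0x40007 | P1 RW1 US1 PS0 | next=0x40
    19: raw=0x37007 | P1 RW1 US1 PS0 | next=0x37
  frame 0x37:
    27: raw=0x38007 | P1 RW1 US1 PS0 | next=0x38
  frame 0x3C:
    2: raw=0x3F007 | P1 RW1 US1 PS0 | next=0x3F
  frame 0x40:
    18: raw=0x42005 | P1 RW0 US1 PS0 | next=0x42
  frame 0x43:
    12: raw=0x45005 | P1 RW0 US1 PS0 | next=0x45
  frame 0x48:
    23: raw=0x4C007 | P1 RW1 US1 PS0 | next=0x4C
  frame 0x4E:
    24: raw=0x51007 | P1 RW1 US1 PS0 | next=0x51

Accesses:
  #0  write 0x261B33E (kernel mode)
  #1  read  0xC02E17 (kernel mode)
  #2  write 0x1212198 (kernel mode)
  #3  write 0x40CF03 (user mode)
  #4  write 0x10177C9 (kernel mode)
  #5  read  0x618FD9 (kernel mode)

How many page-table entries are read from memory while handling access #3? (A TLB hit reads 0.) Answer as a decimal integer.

Walk each access:
#0 VA=0x261B33E (w,kernel):
  L0: frame=0x36 idx=19 entry=0x37007 [P=1 RW=1 US=1 PS=0]
  L1: frame=0x37 idx=27 entry=0x38007 [P=1 RW=1 US=1 PS=0]
  ⇒ phys 0x3833E  [2 reads]
#1 VA=0xC02E17 (r,kernel):
  L0: frame=0x36 idx=6 entry=0x3C007 [P=1 RW=1 US=1 PS=0]
  L1: frame=0x3C idx=2 entry=0x3F007 [P=1 RW=1 US=1 PS=0]
  ⇒ phys 0x3FE17  [2 reads]
#2 VA=0x1212198 (w,kernel):
  L0: frame=0x36 idx=9 entry=0x40007 [P=1 RW=1 US=1 PS=0]
  L1: frame=0x40 idx=18 entry=0x42005 [P=1 RW=0 US=1 PS=0]
  ⇒ fault: PROTECTION_VIOLATION  — 2 lookups
#3 VA=0x40CF03 (w,user):
  L0: frame=0x36 idx=2 entry=0x43007 [P=1 RW=1 US=1 PS=0]
  L1: frame=0x43 idx=12 entry=0x45005 [P=1 RW=0 US=1 PS=0]
  ⇒ fault: PROTECTION_VIOLATION  — 2 lookups
#4 VA=0x10177C9 (w,kernel):
  L0: frame=0x36 idx=8 entry=0x48007 [P=1 RW=1 US=1 PS=0]
  L1: frame=0x48 idx=23 entry=0x4C007 [P=1 RW=1 US=1 PS=0]
  ⇒ phys 0x4C7C9  [2 reads]
#5 VA=0x618FD9 (r,kernel):
  L0: frame=0x36 idx=3 entry=0x4E007 [P=1 RW=1 US=1 PS=0]
  L1: frame=0x4E idx=24 entry=0x51007 [P=1 RW=1 US=1 PS=0]
  ⇒ phys 0x51FD9  [2 reads]

Entries read for #3: 2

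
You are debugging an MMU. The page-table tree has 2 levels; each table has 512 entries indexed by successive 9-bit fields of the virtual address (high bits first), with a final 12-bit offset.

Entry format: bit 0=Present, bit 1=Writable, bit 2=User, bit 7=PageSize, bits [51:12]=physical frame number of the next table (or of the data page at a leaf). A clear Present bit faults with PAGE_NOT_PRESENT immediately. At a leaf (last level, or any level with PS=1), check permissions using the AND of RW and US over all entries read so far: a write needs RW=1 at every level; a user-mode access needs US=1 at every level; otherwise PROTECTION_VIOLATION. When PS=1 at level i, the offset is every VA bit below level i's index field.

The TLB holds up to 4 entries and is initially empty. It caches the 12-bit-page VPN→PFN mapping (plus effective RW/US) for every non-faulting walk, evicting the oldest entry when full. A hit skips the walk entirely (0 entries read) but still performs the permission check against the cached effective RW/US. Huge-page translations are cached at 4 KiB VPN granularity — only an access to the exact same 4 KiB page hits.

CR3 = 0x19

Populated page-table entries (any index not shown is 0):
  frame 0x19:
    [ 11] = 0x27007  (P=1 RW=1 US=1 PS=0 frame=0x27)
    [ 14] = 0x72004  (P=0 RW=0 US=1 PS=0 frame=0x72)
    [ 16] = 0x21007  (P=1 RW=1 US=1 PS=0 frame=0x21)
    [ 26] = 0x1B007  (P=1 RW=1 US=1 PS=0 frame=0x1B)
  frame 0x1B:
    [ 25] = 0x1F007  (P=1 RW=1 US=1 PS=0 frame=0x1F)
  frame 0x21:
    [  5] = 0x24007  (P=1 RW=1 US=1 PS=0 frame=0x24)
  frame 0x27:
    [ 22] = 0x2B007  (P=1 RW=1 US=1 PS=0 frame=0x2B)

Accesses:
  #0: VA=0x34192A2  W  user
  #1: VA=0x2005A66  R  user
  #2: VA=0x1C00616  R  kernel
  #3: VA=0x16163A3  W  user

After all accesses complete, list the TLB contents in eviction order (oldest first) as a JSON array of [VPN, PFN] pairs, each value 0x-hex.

Trace:
#0 VA=0x34192A2 (w,user):
  L0 @0x19[26] → 0x1B007  P=1,RW=1,US=1,PS=0
  L1 @0x1B[25] → 0x1F007  P=1,RW=1,US=1,PS=0
  ✓ 0x1F2A2  — 2 lookups
#1 VA=0x2005A66 (r,user):
  L0 @0x19[16] → 0x21007  P=1,RW=1,US=1,PS=0
  L1 @0x21[5] → 0x24007  P=1,RW=1,US=1,PS=0
  ✓ 0x24A66  — 2 lookups
#2 VA=0x1C00616 (r,kernel):
  L0 @0x19[14] → 0x72004  P=0,RW=0,US=1,PS=0
  → PAGE_NOT_PRESENT  (1 entries read)
#3 VA=0x16163A3 (w,user):
  L0 @0x19[11] → 0x27007  P=1,RW=1,US=1,PS=0
  L1 @0x27[22] → 0x2B007  P=1,RW=1,US=1,PS=0
  ✓ 0x2B3A3  — 2 lookups

TLB: [["0x3419", "0x1F"], ["0x2005", "0x24"], ["0x1616", "0x2B"]]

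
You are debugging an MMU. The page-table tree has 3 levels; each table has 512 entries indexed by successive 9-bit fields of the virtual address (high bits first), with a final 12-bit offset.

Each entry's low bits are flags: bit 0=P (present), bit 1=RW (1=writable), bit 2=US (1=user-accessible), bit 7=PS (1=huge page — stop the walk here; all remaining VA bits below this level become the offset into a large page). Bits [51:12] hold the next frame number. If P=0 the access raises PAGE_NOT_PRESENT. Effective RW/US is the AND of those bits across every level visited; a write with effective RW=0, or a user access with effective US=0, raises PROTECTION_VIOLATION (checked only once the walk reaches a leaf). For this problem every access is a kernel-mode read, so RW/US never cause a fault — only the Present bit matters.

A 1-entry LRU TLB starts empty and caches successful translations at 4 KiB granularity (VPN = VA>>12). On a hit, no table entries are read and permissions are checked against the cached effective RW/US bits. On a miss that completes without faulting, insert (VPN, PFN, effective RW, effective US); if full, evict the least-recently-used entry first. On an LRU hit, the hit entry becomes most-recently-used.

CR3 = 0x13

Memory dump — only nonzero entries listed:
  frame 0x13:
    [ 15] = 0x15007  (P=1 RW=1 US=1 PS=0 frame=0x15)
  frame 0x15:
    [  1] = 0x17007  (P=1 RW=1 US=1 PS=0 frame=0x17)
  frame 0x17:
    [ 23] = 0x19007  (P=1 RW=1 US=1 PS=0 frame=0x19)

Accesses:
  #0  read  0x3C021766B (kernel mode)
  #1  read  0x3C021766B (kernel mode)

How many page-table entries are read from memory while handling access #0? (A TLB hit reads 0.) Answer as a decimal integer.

Walk each access:
#0 VA=0x3C021766B (r,kernel):
  L0: frame=0x13 idx=15 entry=0x15007 [P=1 RW=1 US=1 PS=0]
  L1: frame=0x15 idx=1 entry=0x17007 [P=1 RW=1 US=1 PS=0]
  L2: frame=0x17 idx=23 entry=0x19007 [P=1 RW=1 US=1 PS=0]
  ✓ 0x1966B  — 3 lookups
#1 VA=0x3C021766B (r,kernel):
  TLB hit vpn=0x3C0217 → PA=0x1966B

Entries read for #0: 3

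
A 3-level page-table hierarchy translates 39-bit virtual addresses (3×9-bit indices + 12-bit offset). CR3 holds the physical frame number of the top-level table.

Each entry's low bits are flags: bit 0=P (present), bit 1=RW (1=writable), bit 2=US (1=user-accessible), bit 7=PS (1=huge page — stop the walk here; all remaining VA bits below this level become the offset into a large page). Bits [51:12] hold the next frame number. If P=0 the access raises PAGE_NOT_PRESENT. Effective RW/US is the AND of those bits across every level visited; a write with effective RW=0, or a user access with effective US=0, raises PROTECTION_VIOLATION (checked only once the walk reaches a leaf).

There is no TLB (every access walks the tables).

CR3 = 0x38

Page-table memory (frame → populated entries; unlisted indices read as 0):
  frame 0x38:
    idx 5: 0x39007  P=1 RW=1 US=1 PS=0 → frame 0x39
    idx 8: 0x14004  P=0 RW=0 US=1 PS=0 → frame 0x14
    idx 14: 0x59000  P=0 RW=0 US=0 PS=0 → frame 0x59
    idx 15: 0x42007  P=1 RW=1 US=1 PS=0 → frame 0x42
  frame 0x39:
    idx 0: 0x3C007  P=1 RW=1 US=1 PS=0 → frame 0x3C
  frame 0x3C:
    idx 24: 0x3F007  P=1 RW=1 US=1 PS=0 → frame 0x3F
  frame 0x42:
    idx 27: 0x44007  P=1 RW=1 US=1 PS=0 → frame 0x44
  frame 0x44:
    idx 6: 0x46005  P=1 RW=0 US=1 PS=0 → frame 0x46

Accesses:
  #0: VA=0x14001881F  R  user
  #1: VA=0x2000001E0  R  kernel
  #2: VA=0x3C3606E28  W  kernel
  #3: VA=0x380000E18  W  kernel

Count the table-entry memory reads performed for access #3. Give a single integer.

Trace:
#0 VA=0x14001881F (r,user):
  L0: frame=0x38 idx=5 entry=0x39007 [P=1 RW=1 US=1 PS=0]
  L1: frame=0x39 idx=0 entry=0x3C007 [P=1 RW=1 US=1 PS=0]
  L2: frame=0x3C idx=24 entry=0x3F007 [P=1 RW=1 US=1 PS=0]
  ✓ 0x3F81F  — 3 lookups
#1 VA=0x2000001E0 (r,kernel):
  L0: frame=0x38 idx=8 entry=0x14004 [P=0 RW=0 US=1 PS=0]
  → PAGE_NOT_PRESENT  (1 entries read)
#2 VA=0x3C3606E28 (w,kernel):
  L0: frame=0x38 idx=15 entry=0x42007 [P=1 RW=1 US=1 PS=0]
  L1: frame=0x42 idx=27 entry=0x44007 [P=1 RW=1 US=1 PS=0]
  L2: frame=0x44 idx=6 entry=0x46005 [P=1 RW=0 US=1 PS=0]
  → PROTECTION_VIOLATION  (3 entries read)
#3 VA=0x380000E18 (w,kernel):
  L0: frame=0x38 idx=14 entry=0x59000 [P=0 RW=0 US=0 PS=0]
  → PAGE_NOT_PRESENT  (1 entries read)

Entries read for #3: 1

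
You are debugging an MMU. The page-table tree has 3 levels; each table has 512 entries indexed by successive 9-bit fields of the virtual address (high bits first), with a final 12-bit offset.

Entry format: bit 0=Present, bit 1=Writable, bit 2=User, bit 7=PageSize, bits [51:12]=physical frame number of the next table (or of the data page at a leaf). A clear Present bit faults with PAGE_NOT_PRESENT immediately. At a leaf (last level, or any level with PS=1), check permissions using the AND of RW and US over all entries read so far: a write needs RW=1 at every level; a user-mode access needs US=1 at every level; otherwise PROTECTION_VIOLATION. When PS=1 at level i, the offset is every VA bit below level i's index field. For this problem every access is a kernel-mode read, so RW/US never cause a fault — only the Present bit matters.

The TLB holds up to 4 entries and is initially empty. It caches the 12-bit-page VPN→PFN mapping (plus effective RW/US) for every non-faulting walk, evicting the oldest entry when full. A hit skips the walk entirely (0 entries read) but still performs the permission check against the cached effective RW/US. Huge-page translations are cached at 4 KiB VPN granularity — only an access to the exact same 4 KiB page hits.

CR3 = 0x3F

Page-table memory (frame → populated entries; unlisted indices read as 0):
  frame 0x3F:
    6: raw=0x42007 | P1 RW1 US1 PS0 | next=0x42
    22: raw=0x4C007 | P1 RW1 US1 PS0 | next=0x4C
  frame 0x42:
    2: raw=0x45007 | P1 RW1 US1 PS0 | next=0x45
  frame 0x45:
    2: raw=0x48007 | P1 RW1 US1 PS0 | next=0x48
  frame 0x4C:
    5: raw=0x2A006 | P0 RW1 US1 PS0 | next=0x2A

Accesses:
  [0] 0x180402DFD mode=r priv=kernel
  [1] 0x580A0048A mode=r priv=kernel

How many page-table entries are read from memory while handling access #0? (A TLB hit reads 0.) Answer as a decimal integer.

Walk each access:
#0 VA=0x180402DFD (r,kernel):
  L0 @0x3F[6] → 0x42007  P=1,RW=1,US=1,PS=0
  L1 @0x42[2] → 0x45007  P=1,RW=1,US=1,PS=0
  L2 @0x45[2] → 0x48007  P=1,RW=1,US=1,PS=0
  ⇒ phys 0x48DFD  [3 reads]
#1 VA=0x580A0048A (r,kernel):
  L0 @0x3F[22] → 0x4C007  P=1,RW=1,US=1,PS=0
  L1 @0x4C[5] → 0x2A006  P=0,RW=1,US=1,PS=0
  → PAGE_NOT_PRESENT  (2 entries read)

Entries read for #0: 3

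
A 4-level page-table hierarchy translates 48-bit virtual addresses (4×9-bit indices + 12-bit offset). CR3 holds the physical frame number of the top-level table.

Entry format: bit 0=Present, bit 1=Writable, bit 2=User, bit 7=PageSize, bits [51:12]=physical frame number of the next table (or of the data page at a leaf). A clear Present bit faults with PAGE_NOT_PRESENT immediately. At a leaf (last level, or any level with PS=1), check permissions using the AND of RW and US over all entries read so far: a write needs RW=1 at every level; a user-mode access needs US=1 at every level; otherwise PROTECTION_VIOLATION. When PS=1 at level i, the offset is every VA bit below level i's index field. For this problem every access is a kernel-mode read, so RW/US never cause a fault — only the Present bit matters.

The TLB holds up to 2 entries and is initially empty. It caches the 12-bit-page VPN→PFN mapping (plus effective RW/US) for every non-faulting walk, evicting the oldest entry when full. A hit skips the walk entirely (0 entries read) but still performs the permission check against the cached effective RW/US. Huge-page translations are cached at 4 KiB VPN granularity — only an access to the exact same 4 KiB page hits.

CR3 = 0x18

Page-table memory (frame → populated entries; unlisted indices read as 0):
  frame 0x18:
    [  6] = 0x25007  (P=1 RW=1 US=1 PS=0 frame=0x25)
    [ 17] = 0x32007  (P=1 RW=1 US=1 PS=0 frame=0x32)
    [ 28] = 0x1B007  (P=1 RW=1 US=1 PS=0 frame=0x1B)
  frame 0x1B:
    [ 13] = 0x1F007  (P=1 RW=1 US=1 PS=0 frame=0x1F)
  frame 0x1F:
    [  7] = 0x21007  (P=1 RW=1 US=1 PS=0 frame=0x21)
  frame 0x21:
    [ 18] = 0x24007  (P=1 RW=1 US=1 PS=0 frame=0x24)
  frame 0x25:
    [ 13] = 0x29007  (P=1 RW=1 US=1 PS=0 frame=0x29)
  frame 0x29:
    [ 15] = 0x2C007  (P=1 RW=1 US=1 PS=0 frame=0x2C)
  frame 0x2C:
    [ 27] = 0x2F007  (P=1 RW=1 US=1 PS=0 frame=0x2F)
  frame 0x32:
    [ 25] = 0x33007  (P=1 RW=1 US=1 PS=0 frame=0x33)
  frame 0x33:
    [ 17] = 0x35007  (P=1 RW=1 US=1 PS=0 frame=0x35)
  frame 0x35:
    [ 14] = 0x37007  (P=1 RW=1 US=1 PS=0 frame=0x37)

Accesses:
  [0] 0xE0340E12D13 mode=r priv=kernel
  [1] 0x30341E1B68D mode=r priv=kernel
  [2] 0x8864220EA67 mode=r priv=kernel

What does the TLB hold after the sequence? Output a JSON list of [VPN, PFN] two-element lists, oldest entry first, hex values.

Walk each access:
#0 VA=0xE0340E12D13 (r,kernel):
  L0 @0x18[28] → 0x1B007  P=1,RW=1,US=1,PS=0
  L1 @0x1B[13] → 0x1F007  P=1,RW=1,US=1,PS=0
  L2 @0x1F[7] → 0x21007  P=1,RW=1,US=1,PS=0
  L3 @0x21[18] → 0x24007  P=1,RW=1,US=1,PS=0
  ⇒ phys 0x24D13  [4 reads]
#1 VA=0x30341E1B68D (r,kernel):
  L0 @0x18[6] → 0x25007  P=1,RW=1,US=1,PS=0
  L1 @0x25[13] → 0x29007  P=1,RW=1,US=1,PS=0
  L2 @0x29[15] → 0x2C007  P=1,RW=1,US=1,PS=0
  L3 @0x2C[27] → 0x2F007  P=1,RW=1,US=1,PS=0
  ⇒ phys 0x2F68D  [4 reads]
#2 VA=0x8864220EA67 (r,kernel):
  L0 @0x18[17] → 0x32007  P=1,RW=1,US=1,PS=0
  L1 @0x32[25] → 0x33007  P=1,RW=1,US=1,PS=0
  L2 @0x33[17] → 0x35007  P=1,RW=1,US=1,PS=0
  L3 @0x35[14] → 0x37007  P=1,RW=1,US=1,PS=0
  ⇒ phys 0x37A67  [4 reads]

TLB: [["0x30341E1B", "0x2F"], ["0x8864220E", "0x37"]]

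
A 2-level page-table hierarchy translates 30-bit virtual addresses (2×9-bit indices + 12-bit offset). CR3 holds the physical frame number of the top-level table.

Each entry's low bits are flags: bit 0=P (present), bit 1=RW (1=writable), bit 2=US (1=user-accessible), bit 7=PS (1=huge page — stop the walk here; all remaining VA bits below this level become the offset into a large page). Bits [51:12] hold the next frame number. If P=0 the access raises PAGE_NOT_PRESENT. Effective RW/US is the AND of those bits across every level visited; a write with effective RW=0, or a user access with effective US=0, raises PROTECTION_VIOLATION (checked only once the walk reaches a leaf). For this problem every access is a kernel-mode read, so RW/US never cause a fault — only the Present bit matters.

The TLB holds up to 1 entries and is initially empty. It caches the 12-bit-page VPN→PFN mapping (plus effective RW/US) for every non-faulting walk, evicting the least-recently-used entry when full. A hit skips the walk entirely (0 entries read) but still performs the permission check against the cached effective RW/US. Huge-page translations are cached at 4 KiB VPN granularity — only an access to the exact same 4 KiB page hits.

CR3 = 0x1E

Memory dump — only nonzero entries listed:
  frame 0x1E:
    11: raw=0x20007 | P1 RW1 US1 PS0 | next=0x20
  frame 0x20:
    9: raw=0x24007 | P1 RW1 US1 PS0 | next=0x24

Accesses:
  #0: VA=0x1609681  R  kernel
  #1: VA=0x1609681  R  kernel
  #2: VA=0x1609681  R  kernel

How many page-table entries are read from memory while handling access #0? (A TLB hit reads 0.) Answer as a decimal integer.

Trace:
#0 VA=0x1609681 (r,kernel):
  [0] read 0x1E idx=11: raw=0x20007 flags P=1 W=1 U=1 S=0
  [1] read 0x20 idx=9: raw=0x24007 flags P=1 W=1 U=1 S=0
  ⇒ phys 0x24681  [2 reads]
#1 VA=0x1609681 (r,kernel):
  TLB hit vpn=0x1609 → PA=0x24681
#2 VA=0x1609681 (r,kernel):
  TLB hit vpn=0x1609 → PA=0x24681

Entries read for #0: 2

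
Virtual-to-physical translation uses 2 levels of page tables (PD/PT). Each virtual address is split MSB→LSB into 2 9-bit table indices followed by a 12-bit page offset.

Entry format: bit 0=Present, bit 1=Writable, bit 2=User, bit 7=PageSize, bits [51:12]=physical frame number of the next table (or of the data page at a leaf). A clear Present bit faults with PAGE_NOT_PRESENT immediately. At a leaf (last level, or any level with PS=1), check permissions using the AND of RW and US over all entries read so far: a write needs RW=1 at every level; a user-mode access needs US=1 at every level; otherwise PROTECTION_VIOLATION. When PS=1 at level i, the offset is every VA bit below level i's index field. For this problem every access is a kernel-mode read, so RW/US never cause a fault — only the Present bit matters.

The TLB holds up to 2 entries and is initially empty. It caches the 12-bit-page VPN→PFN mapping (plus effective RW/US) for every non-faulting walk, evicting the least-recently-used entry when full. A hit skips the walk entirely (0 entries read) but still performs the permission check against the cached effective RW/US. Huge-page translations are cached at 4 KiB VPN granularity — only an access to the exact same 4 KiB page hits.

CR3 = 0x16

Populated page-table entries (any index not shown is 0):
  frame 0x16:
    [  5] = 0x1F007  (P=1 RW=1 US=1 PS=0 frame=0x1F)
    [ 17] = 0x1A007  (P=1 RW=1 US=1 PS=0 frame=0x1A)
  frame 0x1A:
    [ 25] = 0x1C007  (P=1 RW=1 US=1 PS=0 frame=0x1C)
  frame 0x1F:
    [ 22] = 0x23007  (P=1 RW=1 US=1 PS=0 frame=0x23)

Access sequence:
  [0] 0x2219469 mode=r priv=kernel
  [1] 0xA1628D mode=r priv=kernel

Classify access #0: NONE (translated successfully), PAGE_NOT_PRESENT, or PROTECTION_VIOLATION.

Walk each access:
#0 VA=0x2219469 (r,kernel):
  L0: frame=0x16 idx=17 entry=0x1A007 [P=1 RW=1 US=1 PS=0]
  L1: frame=0x1A idx=25 entry=0x1C007 [P=1 RW=1 US=1 PS=0]
  → PA=0x1C469  (2 entries read)
#1 VA=0xA1628D (r,kernel):
  L0: frame=0x16 idx=5 entry=0x1F007 [P=1 RW=1 US=1 PS=0]
  L1: frame=0x1F idx=22 entry=0x23007 [P=1 RW=1 US=1 PS=0]
  → PA=0x2328D  (2 entries read)

Access #0 fault: NONE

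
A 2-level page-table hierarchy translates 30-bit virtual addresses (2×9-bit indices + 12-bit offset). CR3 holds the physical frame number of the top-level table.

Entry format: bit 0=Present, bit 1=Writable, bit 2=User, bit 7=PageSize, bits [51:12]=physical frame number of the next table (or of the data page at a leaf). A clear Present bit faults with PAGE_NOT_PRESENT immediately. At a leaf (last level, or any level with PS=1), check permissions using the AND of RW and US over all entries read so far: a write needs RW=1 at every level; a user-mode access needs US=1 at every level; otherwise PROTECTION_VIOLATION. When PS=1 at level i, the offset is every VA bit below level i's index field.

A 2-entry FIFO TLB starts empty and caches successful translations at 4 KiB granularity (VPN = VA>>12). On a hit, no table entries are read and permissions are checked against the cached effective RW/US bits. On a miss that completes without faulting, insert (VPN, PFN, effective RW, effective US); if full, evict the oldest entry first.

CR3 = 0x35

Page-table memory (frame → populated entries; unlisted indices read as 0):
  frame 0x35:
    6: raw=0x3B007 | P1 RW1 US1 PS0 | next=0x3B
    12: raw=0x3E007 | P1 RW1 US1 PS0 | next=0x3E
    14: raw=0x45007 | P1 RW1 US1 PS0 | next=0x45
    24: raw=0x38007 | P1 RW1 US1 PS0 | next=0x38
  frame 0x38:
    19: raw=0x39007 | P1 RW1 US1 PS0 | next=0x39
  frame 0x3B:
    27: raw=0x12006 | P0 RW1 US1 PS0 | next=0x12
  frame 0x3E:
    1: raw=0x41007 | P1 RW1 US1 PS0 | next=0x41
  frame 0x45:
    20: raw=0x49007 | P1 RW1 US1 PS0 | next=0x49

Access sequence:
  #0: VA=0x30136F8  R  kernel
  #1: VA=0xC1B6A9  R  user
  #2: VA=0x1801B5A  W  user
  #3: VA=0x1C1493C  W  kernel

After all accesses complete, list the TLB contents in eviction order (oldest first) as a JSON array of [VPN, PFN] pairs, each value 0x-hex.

Per-access translation:
#0 VA=0x30136F8 (r,kernel):
  lvl0: tbl 0x35, slot 24 ⇒ 0x38007 (P1/RW1/US1/PS0)
  lvl1: tbl 0x38, slot 19 ⇒ 0x39007 (P1/RW1/US1/PS0)
  ⇒ phys 0x396F8  [2 reads]
#1 VA=0xC1B6A9 (r,user):
  lvl0: tbl 0x35, slot 6 ⇒ 0x3B007 (P1/RW1/US1/PS0)
  lvl1: tbl 0x3B, slot 27 ⇒ 0x12006 (P0/RW1/US1/PS0)
  ⇒ fault: PAGE_NOT_PRESENT  — 2 lookups
#2 VA=0x1801B5A (w,user):
  lvl0: tbl 0x35, slot 12 ⇒ 0x3E007 (P1/RW1/US1/PS0)
  lvl1: tbl 0x3E, slot 1 ⇒ 0x41007 (P1/RW1/US1/PS0)
  ⇒ phys 0x41B5A  [2 reads]
#3 VA=0x1C1493C (w,kernel):
  lvl0: tbl 0x35, slot 14 ⇒ 0x45007 (P1/RW1/US1/PS0)
  lvl1: tbl 0x45, slot 20 ⇒ 0x49007 (P1/RW1/US1/PS0)
  ⇒ phys 0x4993C  [2 reads]

TLB: [["0x1801", "0x41"], ["0x1C14", "0x49"]]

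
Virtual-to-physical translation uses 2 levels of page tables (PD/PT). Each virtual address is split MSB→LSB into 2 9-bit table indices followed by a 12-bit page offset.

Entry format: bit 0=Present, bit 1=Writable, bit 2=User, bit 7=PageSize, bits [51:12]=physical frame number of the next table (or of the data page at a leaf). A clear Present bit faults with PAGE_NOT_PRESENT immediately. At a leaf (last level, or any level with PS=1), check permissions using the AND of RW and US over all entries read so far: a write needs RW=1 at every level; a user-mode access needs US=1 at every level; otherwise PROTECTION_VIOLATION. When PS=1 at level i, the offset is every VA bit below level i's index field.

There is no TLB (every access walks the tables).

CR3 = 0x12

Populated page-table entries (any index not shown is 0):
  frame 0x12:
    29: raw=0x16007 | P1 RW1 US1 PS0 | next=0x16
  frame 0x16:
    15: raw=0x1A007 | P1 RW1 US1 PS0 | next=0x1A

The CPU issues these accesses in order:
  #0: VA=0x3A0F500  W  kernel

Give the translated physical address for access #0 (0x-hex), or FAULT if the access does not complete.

Trace:
#0 VA=0x3A0F500 (w,kernel):
  [0] read 0x12 idx=29: raw=0x16007 flags P=1 W=1 U=1 S=0
  [1] read 0x16 idx=15: raw=0x1A007 flags P=1 W=1 U=1 S=0
  → PA=0x1A500  (2 entries read)

Access #0 PA: 0x1A500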